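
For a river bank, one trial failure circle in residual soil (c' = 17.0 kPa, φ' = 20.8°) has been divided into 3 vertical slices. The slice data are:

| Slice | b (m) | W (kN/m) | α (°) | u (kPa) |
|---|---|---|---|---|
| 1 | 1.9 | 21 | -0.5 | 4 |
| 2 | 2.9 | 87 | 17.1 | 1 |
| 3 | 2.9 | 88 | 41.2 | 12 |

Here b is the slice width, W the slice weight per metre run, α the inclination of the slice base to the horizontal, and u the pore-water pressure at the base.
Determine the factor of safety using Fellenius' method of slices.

FS = 2.31

Ordinary method of slices: FS = Σ[c'·Δl_i + (W_i cosα_i − u_i·Δl_i)·tanφ'] / Σ W_i sinα_i, with Δl_i = b_i / cosα_i.
Slice 1: Δl = 1.9/cos(-0.5°) = 1.900 m; N'_1 = 21·cos(-0.5°) − 4·1.900 = 13.4; c'Δl = 32.30; W sinα = -0.2
Slice 2: Δl = 2.9/cos17.1° = 3.034 m; N'_2 = 87·cos17.1° − 1·3.034 = 80.1; c'Δl = 51.58; W sinα = 25.6
Slice 3: Δl = 2.9/cos41.2° = 3.854 m; N'_3 = 88·cos41.2° − 12·3.854 = 20.0; c'Δl = 65.52; W sinα = 58.0
Σc'Δl = 149.4 kN/m; ΣN' = 113.5 kN/m; ΣW sinα = 83.4 kN/m
Resisting = 149.4 + 113.5·tan20.8° = 149.4 + 43.1 = 192.5 kN/m
FS = 192.5 / 83.4 = 2.309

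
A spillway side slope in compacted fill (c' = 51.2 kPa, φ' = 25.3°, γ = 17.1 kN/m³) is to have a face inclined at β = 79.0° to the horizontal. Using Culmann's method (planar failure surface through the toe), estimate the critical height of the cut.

H_c = 26.05 m

Culmann's analysis gives the critical failure plane at α_cr = (β + φ')/2 = (79.0 + 25.3)/2 = 52.1°, and the critical height
H_c = (4c'/γ) · sinβ cosφ' / [1 − cos(β − φ')]
    = (4·51.2/17.1) · sin79.0°·cos25.3° / [1 − cos(53.7°)]
    = 11.977 · 0.9816·0.9041 / [1 − 0.5920]
    = 11.977 · 0.8875 / 0.4080
    = 26.05 m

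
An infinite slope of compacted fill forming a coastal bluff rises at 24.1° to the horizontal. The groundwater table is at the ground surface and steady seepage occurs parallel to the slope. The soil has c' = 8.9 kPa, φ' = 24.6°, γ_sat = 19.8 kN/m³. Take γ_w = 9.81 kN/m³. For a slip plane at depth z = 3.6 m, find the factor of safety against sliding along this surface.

FS = 0.85

With seepage parallel to the slope and the water table at the surface, the effective normal stress on the slip plane uses the buoyant unit weight γ' = γ_sat − γ_w while the driving shear stress uses γ_sat:
FS = [c' + γ' z cos²β tanφ'] / [γ_sat z sinβ cosβ]
γ' = 19.8 − 9.81 = 9.99 kN/m³
Numerator = 8.9 + 9.99·3.6·cos²24.1°·tan24.6° = 8.9 + 9.99·3.6·0.8333·0.4578 = 22.620 kPa
Denominator = 19.8·3.6·sin24.1°·cos24.1° = 19.8·3.6·0.4083·0.9128 = 26.569 kPa
FS = 22.620 / 26.569 = 0.851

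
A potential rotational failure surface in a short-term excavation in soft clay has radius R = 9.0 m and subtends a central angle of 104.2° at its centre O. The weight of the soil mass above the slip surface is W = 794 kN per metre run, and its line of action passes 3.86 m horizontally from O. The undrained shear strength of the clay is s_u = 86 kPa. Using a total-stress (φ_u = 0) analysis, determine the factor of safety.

Taking moments about the centre O, the resisting moment is provided by the undrained shear strength acting along the arc:
Arc length L_a = R·θ = 9.0·(104.2°·π/180) = 9.0·1.8186 = 16.37 m
M_R = s_u·L_a·R = 86·16.37·9.0 = 12668.6 kN·m/m
M_D = W·d = 794·3.86 = 3064.8 kN·m/m
FS = M_R / M_D = 12668.6 / 3064.8 = 4.134

FS = 4.13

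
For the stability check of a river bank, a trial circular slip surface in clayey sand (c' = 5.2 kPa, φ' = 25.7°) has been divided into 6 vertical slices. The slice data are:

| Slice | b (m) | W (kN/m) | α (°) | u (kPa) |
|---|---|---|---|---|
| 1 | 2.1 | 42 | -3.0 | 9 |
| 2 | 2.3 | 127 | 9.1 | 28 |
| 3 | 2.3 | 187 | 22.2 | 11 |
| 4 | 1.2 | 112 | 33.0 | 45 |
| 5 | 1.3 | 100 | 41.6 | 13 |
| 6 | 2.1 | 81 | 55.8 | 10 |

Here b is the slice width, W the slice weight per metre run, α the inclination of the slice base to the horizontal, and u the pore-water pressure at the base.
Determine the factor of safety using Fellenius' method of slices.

Ordinary method of slices: FS = Σ[c'·Δl_i + (W_i cosα_i − u_i·Δl_i)·tanφ'] / Σ W_i sinα_i, with Δl_i = b_i / cosα_i.
Slice 1: Δl = 2.1/cos(-3.0°) = 2.103 m; N'_1 = 42·cos(-3.0°) − 9·2.103 = 23.0; c'Δl = 10.93; W sinα = -2.2
Slice 2: Δl = 2.3/cos9.1° = 2.329 m; N'_2 = 127·cos9.1° − 28·2.329 = 60.2; c'Δl = 12.11; W sinα = 20.1
Slice 3: Δl = 2.3/cos22.2° = 2.484 m; N'_3 = 187·cos22.2° − 11·2.484 = 145.8; c'Δl = 12.92; W sinα = 70.7
Slice 4: Δl = 1.2/cos33.0° = 1.431 m; N'_4 = 112·cos33.0° − 45·1.431 = 29.5; c'Δl = 7.44; W sinα = 61.0
Slice 5: Δl = 1.3/cos41.6° = 1.738 m; N'_5 = 100·cos41.6° − 13·1.738 = 52.2; c'Δl = 9.04; W sinα = 66.4
Slice 6: Δl = 2.1/cos55.8° = 3.736 m; N'_6 = 81·cos55.8° − 10·3.736 = 8.2; c'Δl = 19.43; W sinα = 67.0
Σc'Δl = 71.9 kN/m; ΣN' = 318.9 kN/m; ΣW sinα = 282.9 kN/m
Resisting = 71.9 + 318.9·tan25.7° = 71.9 + 153.5 = 225.3 kN/m
FS = 225.3 / 282.9 = 0.796

FS = 0.80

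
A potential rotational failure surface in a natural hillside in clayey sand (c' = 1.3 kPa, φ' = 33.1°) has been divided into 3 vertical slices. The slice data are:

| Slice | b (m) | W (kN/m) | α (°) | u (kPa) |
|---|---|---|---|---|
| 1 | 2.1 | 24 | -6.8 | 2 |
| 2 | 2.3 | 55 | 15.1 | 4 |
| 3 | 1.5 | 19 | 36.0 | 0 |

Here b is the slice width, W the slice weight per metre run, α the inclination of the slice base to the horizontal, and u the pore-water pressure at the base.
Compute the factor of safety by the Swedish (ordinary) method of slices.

Ordinary method of slices: FS = Σ[c'·Δl_i + (W_i cosα_i − u_i·Δl_i)·tanφ'] / Σ W_i sinα_i, with Δl_i = b_i / cosα_i.
Slice 1: Δl = 2.1/cos(-6.8°) = 2.115 m; N'_1 = 24·cos(-6.8°) − 2·2.115 = 19.6; c'Δl = 2.75; W sinα = -2.8
Slice 2: Δl = 2.3/cos15.1° = 2.382 m; N'_2 = 55·cos15.1° − 4·2.382 = 43.6; c'Δl = 3.10; W sinα = 14.3
Slice 3: Δl = 1.5/cos36.0° = 1.854 m; N'_3 = 19·cos36.0° − 0·1.854 = 15.4; c'Δl = 2.41; W sinα = 11.2
Σc'Δl = 8.3 kN/m; ΣN' = 78.5 kN/m; ΣW sinα = 22.7 kN/m
Resisting = 8.3 + 78.5·tan33.1° = 8.3 + 51.2 = 59.5 kN/m
FS = 59.5 / 22.7 = 2.625

FS = 2.62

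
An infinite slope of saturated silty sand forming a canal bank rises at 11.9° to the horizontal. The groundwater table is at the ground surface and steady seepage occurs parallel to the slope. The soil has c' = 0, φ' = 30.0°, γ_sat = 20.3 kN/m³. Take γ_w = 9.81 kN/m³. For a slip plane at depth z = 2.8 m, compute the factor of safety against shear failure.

FS = 1.42

With seepage parallel to the slope and the water table at the surface, the effective normal stress on the slip plane uses the buoyant unit weight γ' = γ_sat − γ_w while the driving shear stress uses γ_sat:
FS = [c' + γ' z cos²β tanφ'] / [γ_sat z sinβ cosβ]
(For c' = 0 this reduces to FS = (γ'/γ_sat)·tanφ'/tanβ.)
γ' = 20.3 − 9.81 = 10.49 kN/m³
Numerator = 0.0 + 10.49·2.8·cos²11.9°·tan30.0° = 0.0 + 10.49·2.8·0.9575·0.5774 = 16.237 kPa
Denominator = 20.3·2.8·sin11.9°·cos11.9° = 20.3·2.8·0.2062·0.9785 = 11.469 kPa
FS = 16.237 / 11.469 = 1.416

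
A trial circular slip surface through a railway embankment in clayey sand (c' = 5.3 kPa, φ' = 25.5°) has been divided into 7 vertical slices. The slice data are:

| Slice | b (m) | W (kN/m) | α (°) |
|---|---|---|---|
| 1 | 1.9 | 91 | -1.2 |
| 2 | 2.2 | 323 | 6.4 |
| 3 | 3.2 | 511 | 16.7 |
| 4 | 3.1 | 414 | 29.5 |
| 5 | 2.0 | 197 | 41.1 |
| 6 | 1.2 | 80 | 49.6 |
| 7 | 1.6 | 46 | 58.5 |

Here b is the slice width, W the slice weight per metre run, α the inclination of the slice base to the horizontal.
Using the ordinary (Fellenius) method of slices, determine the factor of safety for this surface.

FS = 1.31

Ordinary method of slices: FS = Σ[c'·Δl_i + (W_i cosα_i)·tanφ'] / Σ W_i sinα_i, with Δl_i = b_i / cosα_i.
Slice 1: Δl = 1.9/cos(-1.2°) = 1.900 m; N'_1 = 91·cos(-1.2°) = 91.0; c'Δl = 10.07; W sinα = -1.9
Slice 2: Δl = 2.2/cos6.4° = 2.214 m; N'_2 = 323·cos6.4° = 321.0; c'Δl = 11.73; W sinα = 36.0
Slice 3: Δl = 3.2/cos16.7° = 3.341 m; N'_3 = 511·cos16.7° = 489.4; c'Δl = 17.71; W sinα = 146.8
Slice 4: Δl = 3.1/cos29.5° = 3.562 m; N'_4 = 414·cos29.5° = 360.3; c'Δl = 18.88; W sinα = 203.9
Slice 5: Δl = 2.0/cos41.1° = 2.654 m; N'_5 = 197·cos41.1° = 148.5; c'Δl = 14.07; W sinα = 129.5
Slice 6: Δl = 1.2/cos49.6° = 1.852 m; N'_6 = 80·cos49.6° = 51.8; c'Δl = 9.81; W sinα = 60.9
Slice 7: Δl = 1.6/cos58.5° = 3.062 m; N'_7 = 46·cos58.5° = 24.0; c'Δl = 16.23; W sinα = 39.2
Σc'Δl = 98.5 kN/m; ΣN' = 1486.1 kN/m; ΣW sinα = 614.5 kN/m
Resisting = 98.5 + 1486.1·tan25.5° = 98.5 + 708.8 = 807.3 kN/m
FS = 807.3 / 614.5 = 1.314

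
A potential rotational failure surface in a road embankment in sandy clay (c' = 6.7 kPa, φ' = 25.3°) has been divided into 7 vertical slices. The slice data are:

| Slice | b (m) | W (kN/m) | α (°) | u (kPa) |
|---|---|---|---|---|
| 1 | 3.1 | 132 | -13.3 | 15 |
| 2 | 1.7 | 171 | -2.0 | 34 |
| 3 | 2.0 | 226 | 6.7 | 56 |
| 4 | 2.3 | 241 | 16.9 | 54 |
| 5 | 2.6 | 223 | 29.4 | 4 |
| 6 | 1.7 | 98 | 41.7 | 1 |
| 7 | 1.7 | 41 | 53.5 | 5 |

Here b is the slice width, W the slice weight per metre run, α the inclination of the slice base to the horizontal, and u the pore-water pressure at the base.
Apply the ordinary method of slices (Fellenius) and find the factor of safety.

Ordinary method of slices: FS = Σ[c'·Δl_i + (W_i cosα_i − u_i·Δl_i)·tanφ'] / Σ W_i sinα_i, with Δl_i = b_i / cosα_i.
Slice 1: Δl = 3.1/cos(-13.3°) = 3.185 m; N'_1 = 132·cos(-13.3°) − 15·3.185 = 80.7; c'Δl = 21.34; W sinα = -30.4
Slice 2: Δl = 1.7/cos(-2.0°) = 1.701 m; N'_2 = 171·cos(-2.0°) − 34·1.701 = 113.1; c'Δl = 11.40; W sinα = -6.0
Slice 3: Δl = 2.0/cos6.7° = 2.014 m; N'_3 = 226·cos6.7° − 56·2.014 = 111.7; c'Δl = 13.49; W sinα = 26.4
Slice 4: Δl = 2.3/cos16.9° = 2.404 m; N'_4 = 241·cos16.9° − 54·2.404 = 100.8; c'Δl = 16.11; W sinα = 70.1
Slice 5: Δl = 2.6/cos29.4° = 2.984 m; N'_5 = 223·cos29.4° − 4·2.984 = 182.3; c'Δl = 20.00; W sinα = 109.5
Slice 6: Δl = 1.7/cos41.7° = 2.277 m; N'_6 = 98·cos41.7° − 1·2.277 = 70.9; c'Δl = 15.26; W sinα = 65.2
Slice 7: Δl = 1.7/cos53.5° = 2.858 m; N'_7 = 41·cos53.5° − 5·2.858 = 10.1; c'Δl = 19.15; W sinα = 33.0
Σc'Δl = 116.7 kN/m; ΣN' = 669.5 kN/m; ΣW sinα = 267.7 kN/m
Resisting = 116.7 + 669.5·tan25.3° = 116.7 + 316.5 = 433.2 kN/m
FS = 433.2 / 267.7 = 1.618

FS = 1.62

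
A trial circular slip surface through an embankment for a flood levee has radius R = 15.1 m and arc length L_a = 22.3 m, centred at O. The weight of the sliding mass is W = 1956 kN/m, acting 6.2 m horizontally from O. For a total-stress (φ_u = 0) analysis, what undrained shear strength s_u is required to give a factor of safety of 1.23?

s_u = 44.3 kPa

FS = s_u·L_a·R / (W·d), so s_u = FS·W·d / (L_a·R).
s_u = 1.23·1956·6.2 / (22.30·15.1) = 14916.5 / 336.73 = 44.30 kPa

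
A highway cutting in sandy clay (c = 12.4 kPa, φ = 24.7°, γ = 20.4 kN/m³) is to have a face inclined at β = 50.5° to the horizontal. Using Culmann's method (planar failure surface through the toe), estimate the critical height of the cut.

Culmann's analysis gives the critical failure plane at α_cr = (β + φ)/2 = (50.5 + 24.7)/2 = 37.6°, and the critical height
H_c = (4c/γ) · sinβ cosφ / [1 − cos(β − φ)]
    = (4·12.4/20.4) · sin50.5°·cos24.7° / [1 − cos(25.8°)]
    = 2.431 · 0.7716·0.9085 / [1 − 0.9003]
    = 2.431 · 0.7010 / 0.0997
    = 17.10 m

H_c = 17.10 m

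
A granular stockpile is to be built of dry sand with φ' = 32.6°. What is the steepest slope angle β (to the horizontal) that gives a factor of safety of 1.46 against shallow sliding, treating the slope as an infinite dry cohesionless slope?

β = 23.7°

For an infinite dry cohesionless slope FS = tanφ'/tanβ, so tanβ = tanφ' / FS.
tanβ = tan32.6° / 1.46 = 0.6395 / 1.46 = 0.4380
β = arctan(0.4380) = 23.65°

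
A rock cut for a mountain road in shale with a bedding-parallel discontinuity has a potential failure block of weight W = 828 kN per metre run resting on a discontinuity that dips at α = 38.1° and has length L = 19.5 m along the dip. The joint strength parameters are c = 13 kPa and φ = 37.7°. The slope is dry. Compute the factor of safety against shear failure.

Resolving the block weight along and normal to the plane and applying the Mohr–Coulomb strength on the joint:
N' = W cosα = 828·cos38.1° = 651.6 kN/m
Driving force T = W sinα = 828·sin38.1° = 510.9 kN/m
Resisting force R = c·L + N'·tanφ = 13·19.5 + 651.6·tan37.7° = 253.5 + 503.6 = 757.1 kN/m
FS = R / T = 757.1 / 510.9 = 1.482

FS = 1.48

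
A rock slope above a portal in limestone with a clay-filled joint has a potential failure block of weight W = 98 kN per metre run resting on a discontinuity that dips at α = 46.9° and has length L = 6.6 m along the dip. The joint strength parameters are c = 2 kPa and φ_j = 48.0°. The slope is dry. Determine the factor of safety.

FS = 1.22

Resolving the block weight along and normal to the plane and applying the Mohr–Coulomb strength on the joint:
N' = W cosα = 98·cos46.9° = 67.0 kN/m
Driving force T = W sinα = 98·sin46.9° = 71.6 kN/m
Resisting force R = c·L + N'·tanφ_j = 2·6.6 + 67.0·tan48.0° = 13.2 + 74.4 = 87.6 kN/m
FS = R / T = 87.6 / 71.6 = 1.224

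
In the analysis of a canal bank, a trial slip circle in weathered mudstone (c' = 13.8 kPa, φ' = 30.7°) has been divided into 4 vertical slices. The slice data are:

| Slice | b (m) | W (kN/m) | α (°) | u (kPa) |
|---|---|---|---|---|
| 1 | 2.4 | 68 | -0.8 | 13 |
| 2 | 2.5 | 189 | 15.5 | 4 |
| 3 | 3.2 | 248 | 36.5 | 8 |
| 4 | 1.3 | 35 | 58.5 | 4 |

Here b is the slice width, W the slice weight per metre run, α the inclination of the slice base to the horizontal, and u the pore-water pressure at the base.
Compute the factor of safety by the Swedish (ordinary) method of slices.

FS = 1.70

Ordinary method of slices: FS = Σ[c'·Δl_i + (W_i cosα_i − u_i·Δl_i)·tanφ'] / Σ W_i sinα_i, with Δl_i = b_i / cosα_i.
Slice 1: Δl = 2.4/cos(-0.8°) = 2.400 m; N'_1 = 68·cos(-0.8°) − 13·2.400 = 36.8; c'Δl = 33.12; W sinα = -0.9
Slice 2: Δl = 2.5/cos15.5° = 2.594 m; N'_2 = 189·cos15.5° − 4·2.594 = 171.7; c'Δl = 35.80; W sinα = 50.5
Slice 3: Δl = 3.2/cos36.5° = 3.981 m; N'_3 = 248·cos36.5° − 8·3.981 = 167.5; c'Δl = 54.94; W sinα = 147.5
Slice 4: Δl = 1.3/cos58.5° = 2.488 m; N'_4 = 35·cos58.5° − 4·2.488 = 8.3; c'Δl = 34.34; W sinα = 29.8
Σc'Δl = 158.2 kN/m; ΣN' = 384.4 kN/m; ΣW sinα = 226.9 kN/m
Resisting = 158.2 + 384.4·tan30.7° = 158.2 + 228.2 = 386.4 kN/m
FS = 386.4 / 226.9 = 1.703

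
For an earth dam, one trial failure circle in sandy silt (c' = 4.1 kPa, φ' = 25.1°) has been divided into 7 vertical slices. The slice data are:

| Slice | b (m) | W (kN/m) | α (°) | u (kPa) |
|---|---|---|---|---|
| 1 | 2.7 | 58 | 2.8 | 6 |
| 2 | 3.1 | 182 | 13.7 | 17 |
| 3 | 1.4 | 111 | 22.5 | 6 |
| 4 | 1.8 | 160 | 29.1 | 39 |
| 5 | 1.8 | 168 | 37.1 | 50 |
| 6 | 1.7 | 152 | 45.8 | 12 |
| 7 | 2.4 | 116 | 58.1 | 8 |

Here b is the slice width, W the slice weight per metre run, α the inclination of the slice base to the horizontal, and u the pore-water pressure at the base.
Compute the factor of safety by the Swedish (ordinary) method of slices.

Ordinary method of slices: FS = Σ[c'·Δl_i + (W_i cosα_i − u_i·Δl_i)·tanφ'] / Σ W_i sinα_i, with Δl_i = b_i / cosα_i.
Slice 1: Δl = 2.7/cos2.8° = 2.703 m; N'_1 = 58·cos2.8° − 6·2.703 = 41.7; c'Δl = 11.08; W sinα = 2.8
Slice 2: Δl = 3.1/cos13.7° = 3.191 m; N'_2 = 182·cos13.7° − 17·3.191 = 122.6; c'Δl = 13.08; W sinα = 43.1
Slice 3: Δl = 1.4/cos22.5° = 1.515 m; N'_3 = 111·cos22.5° − 6·1.515 = 93.5; c'Δl = 6.21; W sinα = 42.5
Slice 4: Δl = 1.8/cos29.1° = 2.060 m; N'_4 = 160·cos29.1° − 39·2.060 = 59.5; c'Δl = 8.45; W sinα = 77.8
Slice 5: Δl = 1.8/cos37.1° = 2.257 m; N'_5 = 168·cos37.1° − 50·2.257 = 21.2; c'Δl = 9.25; W sinα = 101.3
Slice 6: Δl = 1.7/cos45.8° = 2.438 m; N'_6 = 152·cos45.8° − 12·2.438 = 76.7; c'Δl = 10.00; W sinα = 109.0
Slice 7: Δl = 2.4/cos58.1° = 4.542 m; N'_7 = 116·cos58.1° − 8·4.542 = 25.0; c'Δl = 18.62; W sinα = 98.5
Σc'Δl = 76.7 kN/m; ΣN' = 440.0 kN/m; ΣW sinα = 475.0 kN/m
Resisting = 76.7 + 440.0·tan25.1° = 76.7 + 206.1 = 282.8 kN/m
FS = 282.8 / 475.0 = 0.595

FS = 0.60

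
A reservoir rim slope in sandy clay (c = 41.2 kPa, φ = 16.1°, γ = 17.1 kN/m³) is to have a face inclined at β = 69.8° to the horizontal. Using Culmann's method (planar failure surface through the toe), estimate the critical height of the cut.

H_c = 21.30 m

Culmann's analysis gives the critical failure plane at α_cr = (β + φ)/2 = (69.8 + 16.1)/2 = 43.0°, and the critical height
H_c = (4c/γ) · sinβ cosφ / [1 − cos(β − φ)]
    = (4·41.2/17.1) · sin69.8°·cos16.1° / [1 − cos(53.7°)]
    = 9.637 · 0.9385·0.9608 / [1 − 0.5920]
    = 9.637 · 0.9017 / 0.4080
    = 21.30 m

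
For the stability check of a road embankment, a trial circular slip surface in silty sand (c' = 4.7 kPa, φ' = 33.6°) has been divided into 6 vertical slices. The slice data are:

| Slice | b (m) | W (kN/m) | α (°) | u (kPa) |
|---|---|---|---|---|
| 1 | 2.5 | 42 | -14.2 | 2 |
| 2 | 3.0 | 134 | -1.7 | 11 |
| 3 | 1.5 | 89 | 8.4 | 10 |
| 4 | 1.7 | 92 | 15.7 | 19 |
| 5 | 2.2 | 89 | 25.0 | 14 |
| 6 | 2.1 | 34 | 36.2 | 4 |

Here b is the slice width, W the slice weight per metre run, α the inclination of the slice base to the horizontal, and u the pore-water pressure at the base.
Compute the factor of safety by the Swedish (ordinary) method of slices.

FS = 3.48

Ordinary method of slices: FS = Σ[c'·Δl_i + (W_i cosα_i − u_i·Δl_i)·tanφ'] / Σ W_i sinα_i, with Δl_i = b_i / cosα_i.
Slice 1: Δl = 2.5/cos(-14.2°) = 2.579 m; N'_1 = 42·cos(-14.2°) − 2·2.579 = 35.6; c'Δl = 12.12; W sinα = -10.3
Slice 2: Δl = 3.0/cos(-1.7°) = 3.001 m; N'_2 = 134·cos(-1.7°) − 11·3.001 = 100.9; c'Δl = 14.11; W sinα = -4.0
Slice 3: Δl = 1.5/cos8.4° = 1.516 m; N'_3 = 89·cos8.4° − 10·1.516 = 72.9; c'Δl = 7.13; W sinα = 13.0
Slice 4: Δl = 1.7/cos15.7° = 1.766 m; N'_4 = 92·cos15.7° − 19·1.766 = 55.0; c'Δl = 8.30; W sinα = 24.9
Slice 5: Δl = 2.2/cos25.0° = 2.427 m; N'_5 = 89·cos25.0° − 14·2.427 = 46.7; c'Δl = 11.41; W sinα = 37.6
Slice 6: Δl = 2.1/cos36.2° = 2.602 m; N'_6 = 34·cos36.2° − 4·2.602 = 17.0; c'Δl = 12.23; W sinα = 20.1
Σc'Δl = 65.3 kN/m; ΣN' = 328.1 kN/m; ΣW sinα = 81.3 kN/m
Resisting = 65.3 + 328.1·tan33.6° = 65.3 + 218.0 = 283.3 kN/m
FS = 283.3 / 81.3 = 3.484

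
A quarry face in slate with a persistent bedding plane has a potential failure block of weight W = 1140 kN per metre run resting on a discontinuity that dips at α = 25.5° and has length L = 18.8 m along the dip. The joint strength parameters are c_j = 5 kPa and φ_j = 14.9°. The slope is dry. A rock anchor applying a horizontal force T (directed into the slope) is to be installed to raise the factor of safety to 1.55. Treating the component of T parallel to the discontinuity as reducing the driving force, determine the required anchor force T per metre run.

Resolving forces along and normal to the sliding plane, with the horizontal anchor force T adding T·sinα to the effective normal force and T·cosα acting up the plane against the driving force:
FS = [c_jL + (W cosα + T sinα) tanφ_j] / [W sinα − T cosα]
Without the anchor: N' = 1028.9 kN/m, driving T_d = 490.8 kN/m, resisting R = 5·18.8 + 1028.9·tan14.9° = 367.8 kN/m, FS = 0.75.
Setting FS = 1.55 and solving for T:
1.55·(490.8 − T cos25.5°) = 367.8 + T sin25.5°·tan14.9°
T·(sin25.5°·tan14.9° + 1.55·cos25.5°) = 1.55·490.8 − 367.8
T·(0.4305·0.2661 + 1.55·0.9026) = 760.7 − 367.8 = 392.9
T·1.5136 = 392.9
T = 259.6 kN/m

T = 260 kN/m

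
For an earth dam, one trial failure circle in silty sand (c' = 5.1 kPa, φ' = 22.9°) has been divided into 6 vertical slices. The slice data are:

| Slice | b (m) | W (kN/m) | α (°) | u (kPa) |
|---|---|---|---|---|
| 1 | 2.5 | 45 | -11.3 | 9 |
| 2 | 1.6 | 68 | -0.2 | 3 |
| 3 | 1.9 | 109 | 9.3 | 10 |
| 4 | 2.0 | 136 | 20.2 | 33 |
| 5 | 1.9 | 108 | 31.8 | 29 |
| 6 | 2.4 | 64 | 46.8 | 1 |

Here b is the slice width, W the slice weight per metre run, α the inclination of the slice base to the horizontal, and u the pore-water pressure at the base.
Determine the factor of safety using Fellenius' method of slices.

Ordinary method of slices: FS = Σ[c'·Δl_i + (W_i cosα_i − u_i·Δl_i)·tanφ'] / Σ W_i sinα_i, with Δl_i = b_i / cosα_i.
Slice 1: Δl = 2.5/cos(-11.3°) = 2.549 m; N'_1 = 45·cos(-11.3°) − 9·2.549 = 21.2; c'Δl = 13.00; W sinα = -8.8
Slice 2: Δl = 1.6/cos(-0.2°) = 1.600 m; N'_2 = 68·cos(-0.2°) − 3·1.600 = 63.2; c'Δl = 8.16; W sinα = -0.2
Slice 3: Δl = 1.9/cos9.3° = 1.925 m; N'_3 = 109·cos9.3° − 10·1.925 = 88.3; c'Δl = 9.82; W sinα = 17.6
Slice 4: Δl = 2.0/cos20.2° = 2.131 m; N'_4 = 136·cos20.2° − 33·2.131 = 57.3; c'Δl = 10.87; W sinα = 47.0
Slice 5: Δl = 1.9/cos31.8° = 2.236 m; N'_5 = 108·cos31.8° − 29·2.236 = 27.0; c'Δl = 11.40; W sinα = 56.9
Slice 6: Δl = 2.4/cos46.8° = 3.506 m; N'_6 = 64·cos46.8° − 1·3.506 = 40.3; c'Δl = 17.88; W sinα = 46.7
Σc'Δl = 71.1 kN/m; ΣN' = 297.3 kN/m; ΣW sinα = 159.1 kN/m
Resisting = 71.1 + 297.3·tan22.9° = 71.1 + 125.6 = 196.7 kN/m
FS = 196.7 / 159.1 = 1.236

FS = 1.24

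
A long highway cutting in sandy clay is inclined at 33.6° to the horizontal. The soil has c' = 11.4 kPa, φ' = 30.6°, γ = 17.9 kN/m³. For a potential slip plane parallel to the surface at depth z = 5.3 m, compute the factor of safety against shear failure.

FS = 1.15

For an infinite slope with a slip plane parallel to the surface (no pore pressure): FS = [c' + γz cos²β tanφ'] / [γz sinβ cosβ].
γz = 17.9·5.3 = 94.87 kN/m²
Numerator = 11.4 + 94.87·cos²33.6°·tan30.6° = 11.4 + 94.87·0.6938·0.5914 = 50.324 kPa
Denominator = 94.87·sin33.6°·cos33.6° = 94.87·0.5534·0.8329 = 43.729 kPa
FS = 50.324 / 43.729 = 1.151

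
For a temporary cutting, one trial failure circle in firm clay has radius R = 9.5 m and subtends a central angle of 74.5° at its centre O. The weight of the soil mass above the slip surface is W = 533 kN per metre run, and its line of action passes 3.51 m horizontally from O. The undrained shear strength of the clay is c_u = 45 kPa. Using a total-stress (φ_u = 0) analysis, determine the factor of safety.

Taking moments about the centre O, the resisting moment is provided by the undrained shear strength acting along the arc:
Arc length L_a = R·θ = 9.5·(74.5°·π/180) = 9.5·1.3003 = 12.35 m
M_R = c_u·L_a·R = 45·12.35·9.5 = 5280.7 kN·m/m
M_D = W·d = 533·3.51 = 1870.8 kN·m/m
FS = M_R / M_D = 5280.7 / 1870.8 = 2.823

FS = 2.82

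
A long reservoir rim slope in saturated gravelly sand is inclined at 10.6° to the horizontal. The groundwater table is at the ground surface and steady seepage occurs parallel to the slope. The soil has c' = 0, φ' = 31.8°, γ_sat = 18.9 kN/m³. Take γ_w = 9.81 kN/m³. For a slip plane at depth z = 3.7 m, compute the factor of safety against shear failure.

FS = 1.59

With seepage parallel to the slope and the water table at the surface, the effective normal stress on the slip plane uses the buoyant unit weight γ' = γ_sat − γ_w while the driving shear stress uses γ_sat:
FS = [c' + γ' z cos²β tanφ'] / [γ_sat z sinβ cosβ]
(For c' = 0 this reduces to FS = (γ'/γ_sat)·tanφ'/tanβ.)
γ' = 18.9 − 9.81 = 9.09 kN/m³
Numerator = 0.0 + 9.09·3.7·cos²10.6°·tan31.8° = 0.0 + 9.09·3.7·0.9662·0.6200 = 20.148 kPa
Denominator = 18.9·3.7·sin10.6°·cos10.6° = 18.9·3.7·0.1840·0.9829 = 12.644 kPa
FS = 20.148 / 12.644 = 1.593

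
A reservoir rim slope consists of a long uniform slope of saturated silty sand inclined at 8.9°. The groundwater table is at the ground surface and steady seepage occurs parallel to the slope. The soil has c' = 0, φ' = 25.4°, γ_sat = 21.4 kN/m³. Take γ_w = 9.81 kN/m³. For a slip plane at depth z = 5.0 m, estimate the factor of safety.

FS = 1.64

With seepage parallel to the slope and the water table at the surface, the effective normal stress on the slip plane uses the buoyant unit weight γ' = γ_sat − γ_w while the driving shear stress uses γ_sat:
FS = [c' + γ' z cos²β tanφ'] / [γ_sat z sinβ cosβ]
(For c' = 0 this reduces to FS = (γ'/γ_sat)·tanφ'/tanβ.)
γ' = 21.4 − 9.81 = 11.59 kN/m³
Numerator = 0.0 + 11.59·5.0·cos²8.9°·tan25.4° = 0.0 + 11.59·5.0·0.9761·0.4748 = 26.858 kPa
Denominator = 21.4·5.0·sin8.9°·cos8.9° = 21.4·5.0·0.1547·0.9880 = 16.355 kPa
FS = 26.858 / 16.355 = 1.642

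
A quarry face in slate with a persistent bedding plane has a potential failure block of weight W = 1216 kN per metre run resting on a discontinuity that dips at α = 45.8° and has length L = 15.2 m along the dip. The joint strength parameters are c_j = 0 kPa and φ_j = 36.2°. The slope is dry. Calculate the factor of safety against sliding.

Resolving the block weight along and normal to the plane and applying the Mohr–Coulomb strength on the joint:
N' = W cosα = 1216·cos45.8° = 847.8 kN/m
Driving force T = W sinα = 1216·sin45.8° = 871.8 kN/m
Resisting force R = c_j·L + N'·tanφ_j = 0·15.2 + 847.8·tan36.2° = 0.0 + 620.5 = 620.5 kN/m
FS = R / T = 620.5 / 871.8 = 0.712

FS = 0.71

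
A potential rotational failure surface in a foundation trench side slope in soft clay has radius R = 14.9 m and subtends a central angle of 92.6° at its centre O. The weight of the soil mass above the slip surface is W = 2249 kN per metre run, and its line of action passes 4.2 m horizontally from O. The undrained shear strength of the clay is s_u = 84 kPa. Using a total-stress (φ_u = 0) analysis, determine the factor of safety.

Taking moments about the centre O, the resisting moment is provided by the undrained shear strength acting along the arc:
Arc length L_a = R·θ = 14.9·(92.6°·π/180) = 14.9·1.6162 = 24.08 m
M_R = s_u·L_a·R = 84·24.08·14.9 = 30139.8 kN·m/m
M_D = W·d = 2249·4.2 = 9445.8 kN·m/m
FS = M_R / M_D = 30139.8 / 9445.8 = 3.191

FS = 3.19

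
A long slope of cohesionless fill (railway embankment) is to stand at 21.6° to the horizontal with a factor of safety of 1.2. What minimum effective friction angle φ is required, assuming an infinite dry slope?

φ = 25.4°

FS = tanφ/tanβ ⇒ tanφ = FS · tanβ = 1.2 · tan21.6° = 0.4751
φ = arctan(0.4751) = 25.41°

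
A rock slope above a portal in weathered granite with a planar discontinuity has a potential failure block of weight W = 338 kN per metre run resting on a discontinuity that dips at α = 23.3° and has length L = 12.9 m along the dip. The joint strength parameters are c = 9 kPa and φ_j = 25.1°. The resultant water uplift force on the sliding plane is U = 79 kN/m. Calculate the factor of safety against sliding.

Resolving the block weight along and normal to the plane and applying the Mohr–Coulomb strength on the joint:
N' = W cosα − U = 338·cos23.3° − 79 = 231.4 kN/m
Driving force T = W sinα = 338·sin23.3° = 133.7 kN/m
Resisting force R = c·L + N'·tanφ_j = 9·12.9 + 231.4·tan25.1° = 116.1 + 108.4 = 224.5 kN/m
FS = R / T = 224.5 / 133.7 = 1.679

FS = 1.68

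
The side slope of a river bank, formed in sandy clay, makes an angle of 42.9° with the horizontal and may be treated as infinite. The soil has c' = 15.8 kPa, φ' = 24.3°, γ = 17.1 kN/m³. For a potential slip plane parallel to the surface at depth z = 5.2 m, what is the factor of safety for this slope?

FS = 0.84

For an infinite slope with a slip plane parallel to the surface (no pore pressure): FS = [c' + γz cos²β tanφ'] / [γz sinβ cosβ].
γz = 17.1·5.2 = 88.92 kN/m²
Numerator = 15.8 + 88.92·cos²42.9°·tan24.3° = 15.8 + 88.92·0.5366·0.4515 = 37.345 kPa
Denominator = 88.92·sin42.9°·cos42.9° = 88.92·0.6807·0.7325 = 44.341 kPa
FS = 37.345 / 44.341 = 0.842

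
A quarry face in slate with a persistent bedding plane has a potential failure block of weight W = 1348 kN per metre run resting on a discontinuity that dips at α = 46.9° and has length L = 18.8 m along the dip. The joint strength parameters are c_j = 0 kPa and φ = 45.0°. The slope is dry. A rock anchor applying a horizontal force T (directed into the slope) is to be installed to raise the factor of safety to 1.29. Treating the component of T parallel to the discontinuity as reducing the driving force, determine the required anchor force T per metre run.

Resolving forces along and normal to the sliding plane, with the horizontal anchor force T adding T·sinα to the effective normal force and T·cosα acting up the plane against the driving force:
FS = [c_jL + (W cosα + T sinα) tanφ] / [W sinα − T cosα]
Without the anchor: N' = 921.1 kN/m, driving T_d = 984.3 kN/m, resisting R = 0·18.8 + 921.1·tan45.0° = 921.1 kN/m, FS = 0.94.
Setting FS = 1.29 and solving for T:
1.29·(984.3 − T cos46.9°) = 921.1 + T sin46.9°·tan45.0°
T·(sin46.9°·tan45.0° + 1.29·cos46.9°) = 1.29·984.3 − 921.1
T·(0.7302·1.0000 + 1.29·0.6833) = 1269.7 − 921.1 = 348.6
T·1.6116 = 348.6
T = 216.3 kN/m

T = 216 kN/m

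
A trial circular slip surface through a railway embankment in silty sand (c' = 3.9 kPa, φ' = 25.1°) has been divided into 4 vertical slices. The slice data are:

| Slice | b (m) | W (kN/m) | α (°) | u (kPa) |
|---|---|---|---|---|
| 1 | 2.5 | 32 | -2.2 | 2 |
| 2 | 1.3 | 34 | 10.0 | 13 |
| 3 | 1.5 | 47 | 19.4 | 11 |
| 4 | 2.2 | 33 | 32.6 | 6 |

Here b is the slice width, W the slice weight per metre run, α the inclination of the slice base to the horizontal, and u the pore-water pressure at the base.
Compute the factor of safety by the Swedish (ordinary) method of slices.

Ordinary method of slices: FS = Σ[c'·Δl_i + (W_i cosα_i − u_i·Δl_i)·tanφ'] / Σ W_i sinα_i, with Δl_i = b_i / cosα_i.
Slice 1: Δl = 2.5/cos(-2.2°) = 2.502 m; N'_1 = 32·cos(-2.2°) − 2·2.502 = 27.0; c'Δl = 9.76; W sinα = -1.2
Slice 2: Δl = 1.3/cos10.0° = 1.320 m; N'_2 = 34·cos10.0° − 13·1.320 = 16.3; c'Δl = 5.15; W sinα = 5.9
Slice 3: Δl = 1.5/cos19.4° = 1.590 m; N'_3 = 47·cos19.4° − 11·1.590 = 26.8; c'Δl = 6.20; W sinα = 15.6
Slice 4: Δl = 2.2/cos32.6° = 2.611 m; N'_4 = 33·cos32.6° − 6·2.611 = 12.1; c'Δl = 10.18; W sinα = 17.8
Σc'Δl = 31.3 kN/m; ΣN' = 82.3 kN/m; ΣW sinα = 38.1 kN/m
Resisting = 31.3 + 82.3·tan25.1° = 31.3 + 38.5 = 69.8 kN/m
FS = 69.8 / 38.1 = 1.834

FS = 1.83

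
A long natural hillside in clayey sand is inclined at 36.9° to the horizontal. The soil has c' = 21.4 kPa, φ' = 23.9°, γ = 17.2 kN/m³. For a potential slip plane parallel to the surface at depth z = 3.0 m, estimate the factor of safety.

For an infinite slope with a slip plane parallel to the surface (no pore pressure): FS = [c' + γz cos²β tanφ'] / [γz sinβ cosβ].
γz = 17.2·3.0 = 51.60 kN/m²
Numerator = 21.4 + 51.60·cos²36.9°·tan23.9° = 21.4 + 51.60·0.6395·0.4431 = 36.023 kPa
Denominator = 51.60·sin36.9°·cos36.9° = 51.60·0.6004·0.7997 = 24.776 kPa
FS = 36.023 / 24.776 = 1.454

FS = 1.45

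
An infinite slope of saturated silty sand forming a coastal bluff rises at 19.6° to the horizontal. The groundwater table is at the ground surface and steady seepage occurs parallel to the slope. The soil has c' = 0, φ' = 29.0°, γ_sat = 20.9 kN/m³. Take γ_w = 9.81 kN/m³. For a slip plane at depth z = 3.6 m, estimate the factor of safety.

FS = 0.83

With seepage parallel to the slope and the water table at the surface, the effective normal stress on the slip plane uses the buoyant unit weight γ' = γ_sat − γ_w while the driving shear stress uses γ_sat:
FS = [c' + γ' z cos²β tanφ'] / [γ_sat z sinβ cosβ]
(For c' = 0 this reduces to FS = (γ'/γ_sat)·tanφ'/tanβ.)
γ' = 20.9 − 9.81 = 11.09 kN/m³
Numerator = 0.0 + 11.09·3.6·cos²19.6°·tan29.0° = 0.0 + 11.09·3.6·0.8875·0.5543 = 19.640 kPa
Denominator = 20.9·3.6·sin19.6°·cos19.6° = 20.9·3.6·0.3355·0.9421 = 23.777 kPa
FS = 19.640 / 23.777 = 0.826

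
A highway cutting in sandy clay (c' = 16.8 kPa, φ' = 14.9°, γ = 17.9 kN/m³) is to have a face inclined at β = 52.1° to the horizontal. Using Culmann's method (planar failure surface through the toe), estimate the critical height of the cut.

Culmann's analysis gives the critical failure plane at α_cr = (β + φ')/2 = (52.1 + 14.9)/2 = 33.5°, and the critical height
H_c = (4c'/γ) · sinβ cosφ' / [1 − cos(β − φ')]
    = (4·16.8/17.9) · sin52.1°·cos14.9° / [1 − cos(37.2°)]
    = 3.754 · 0.7891·0.9664 / [1 − 0.7965]
    = 3.754 · 0.7626 / 0.2035
    = 14.07 m

H_c = 14.07 m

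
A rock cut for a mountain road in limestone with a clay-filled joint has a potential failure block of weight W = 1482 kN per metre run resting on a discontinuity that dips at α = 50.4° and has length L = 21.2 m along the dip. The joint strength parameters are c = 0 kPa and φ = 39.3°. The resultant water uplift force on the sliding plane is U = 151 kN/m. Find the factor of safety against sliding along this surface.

FS = 0.57

Resolving the block weight along and normal to the plane and applying the Mohr–Coulomb strength on the joint:
N' = W cosα − U = 1482·cos50.4° − 151 = 793.7 kN/m
Driving force T = W sinα = 1482·sin50.4° = 1141.9 kN/m
Resisting force R = c·L + N'·tanφ = 0·21.2 + 793.7·tan39.3° = 0.0 + 649.6 = 649.6 kN/m
FS = R / T = 649.6 / 1141.9 = 0.569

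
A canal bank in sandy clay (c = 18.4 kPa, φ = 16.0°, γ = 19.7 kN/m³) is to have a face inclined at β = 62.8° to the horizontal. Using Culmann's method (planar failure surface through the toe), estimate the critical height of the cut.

H_c = 10.13 m

Culmann's analysis gives the critical failure plane at α_cr = (β + φ)/2 = (62.8 + 16.0)/2 = 39.4°, and the critical height
H_c = (4c/γ) · sinβ cosφ / [1 − cos(β − φ)]
    = (4·18.4/19.7) · sin62.8°·cos16.0° / [1 − cos(46.8°)]
    = 3.736 · 0.8894·0.9613 / [1 − 0.6845]
    = 3.736 · 0.8550 / 0.3155
    = 10.13 m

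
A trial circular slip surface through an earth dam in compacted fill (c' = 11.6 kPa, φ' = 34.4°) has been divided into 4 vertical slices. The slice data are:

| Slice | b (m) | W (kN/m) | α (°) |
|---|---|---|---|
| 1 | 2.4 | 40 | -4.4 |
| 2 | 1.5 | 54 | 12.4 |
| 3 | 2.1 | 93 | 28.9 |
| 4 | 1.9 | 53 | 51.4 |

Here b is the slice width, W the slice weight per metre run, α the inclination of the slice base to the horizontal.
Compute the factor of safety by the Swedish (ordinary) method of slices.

Ordinary method of slices: FS = Σ[c'·Δl_i + (W_i cosα_i)·tanφ'] / Σ W_i sinα_i, with Δl_i = b_i / cosα_i.
Slice 1: Δl = 2.4/cos(-4.4°) = 2.407 m; N'_1 = 40·cos(-4.4°) = 39.9; c'Δl = 27.92; W sinα = -3.1
Slice 2: Δl = 1.5/cos12.4° = 1.536 m; N'_2 = 54·cos12.4° = 52.7; c'Δl = 17.82; W sinα = 11.6
Slice 3: Δl = 2.1/cos28.9° = 2.399 m; N'_3 = 93·cos28.9° = 81.4; c'Δl = 27.83; W sinα = 44.9
Slice 4: Δl = 1.9/cos51.4° = 3.045 m; N'_4 = 53·cos51.4° = 33.1; c'Δl = 35.33; W sinα = 41.4
Σc'Δl = 108.9 kN/m; ΣN' = 207.1 kN/m; ΣW sinα = 94.9 kN/m
Resisting = 108.9 + 207.1·tan34.4° = 108.9 + 141.8 = 250.7 kN/m
FS = 250.7 / 94.9 = 2.642

FS = 2.64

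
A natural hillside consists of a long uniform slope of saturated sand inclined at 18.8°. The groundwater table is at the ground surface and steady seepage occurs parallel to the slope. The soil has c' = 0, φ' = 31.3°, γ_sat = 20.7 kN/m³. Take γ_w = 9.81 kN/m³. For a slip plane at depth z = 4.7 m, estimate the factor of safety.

With seepage parallel to the slope and the water table at the surface, the effective normal stress on the slip plane uses the buoyant unit weight γ' = γ_sat − γ_w while the driving shear stress uses γ_sat:
FS = [c' + γ' z cos²β tanφ'] / [γ_sat z sinβ cosβ]
(For c' = 0 this reduces to FS = (γ'/γ_sat)·tanφ'/tanβ.)
γ' = 20.7 − 9.81 = 10.89 kN/m³
Numerator = 0.0 + 10.89·4.7·cos²18.8°·tan31.3° = 0.0 + 10.89·4.7·0.8961·0.6080 = 27.888 kPa
Denominator = 20.7·4.7·sin18.8°·cos18.8° = 20.7·4.7·0.3223·0.9466 = 29.681 kPa
FS = 27.888 / 29.681 = 0.940

FS = 0.94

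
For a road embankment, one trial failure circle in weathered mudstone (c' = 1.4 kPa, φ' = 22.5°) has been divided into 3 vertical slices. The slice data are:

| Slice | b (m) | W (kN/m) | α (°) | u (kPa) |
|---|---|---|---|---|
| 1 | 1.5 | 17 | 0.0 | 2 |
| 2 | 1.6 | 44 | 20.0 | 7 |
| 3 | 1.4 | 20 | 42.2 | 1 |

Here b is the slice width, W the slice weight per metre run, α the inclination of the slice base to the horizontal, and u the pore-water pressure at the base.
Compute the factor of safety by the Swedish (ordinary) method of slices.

Ordinary method of slices: FS = Σ[c'·Δl_i + (W_i cosα_i − u_i·Δl_i)·tanφ'] / Σ W_i sinα_i, with Δl_i = b_i / cosα_i.
Slice 1: Δl = 1.5/cos0.0° = 1.500 m; N'_1 = 17·cos0.0° − 2·1.500 = 14.0; c'Δl = 2.10; W sinα = 0.0
Slice 2: Δl = 1.6/cos20.0° = 1.703 m; N'_2 = 44·cos20.0° − 7·1.703 = 29.4; c'Δl = 2.38; W sinα = 15.0
Slice 3: Δl = 1.4/cos42.2° = 1.890 m; N'_3 = 20·cos42.2° − 1·1.890 = 12.9; c'Δl = 2.65; W sinα = 13.4
Σc'Δl = 7.1 kN/m; ΣN' = 56.4 kN/m; ΣW sinα = 28.5 kN/m
Resisting = 7.1 + 56.4·tan22.5° = 7.1 + 23.3 = 30.5 kN/m
FS = 30.5 / 28.5 = 1.070

FS = 1.07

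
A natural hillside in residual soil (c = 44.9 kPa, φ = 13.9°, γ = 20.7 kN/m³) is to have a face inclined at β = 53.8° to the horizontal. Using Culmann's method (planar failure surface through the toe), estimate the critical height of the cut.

Culmann's analysis gives the critical failure plane at α_cr = (β + φ)/2 = (53.8 + 13.9)/2 = 33.9°, and the critical height
H_c = (4c/γ) · sinβ cosφ / [1 − cos(β − φ)]
    = (4·44.9/20.7) · sin53.8°·cos13.9° / [1 − cos(39.9°)]
    = 8.676 · 0.8070·0.9707 / [1 − 0.7672]
    = 8.676 · 0.7833 / 0.2328
    = 29.19 m

H_c = 29.19 m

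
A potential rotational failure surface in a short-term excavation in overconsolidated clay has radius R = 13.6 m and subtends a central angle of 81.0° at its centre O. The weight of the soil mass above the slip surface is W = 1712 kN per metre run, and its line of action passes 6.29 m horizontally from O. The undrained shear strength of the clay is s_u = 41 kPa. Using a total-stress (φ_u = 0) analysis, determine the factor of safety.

FS = 1.00

Taking moments about the centre O, the resisting moment is provided by the undrained shear strength acting along the arc:
Arc length L_a = R·θ = 13.6·(81.0°·π/180) = 13.6·1.4137 = 19.23 m
M_R = s_u·L_a·R = 41·19.23·13.6 = 10720.7 kN·m/m
M_D = W·d = 1712·6.29 = 10768.5 kN·m/m
FS = M_R / M_D = 10720.7 / 10768.5 = 0.996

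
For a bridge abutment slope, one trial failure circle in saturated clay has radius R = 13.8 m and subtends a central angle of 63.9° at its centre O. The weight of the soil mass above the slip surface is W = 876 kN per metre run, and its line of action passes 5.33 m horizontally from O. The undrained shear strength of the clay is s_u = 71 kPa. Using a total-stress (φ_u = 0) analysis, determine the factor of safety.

Taking moments about the centre O, the resisting moment is provided by the undrained shear strength acting along the arc:
Arc length L_a = R·θ = 13.8·(63.9°·π/180) = 13.8·1.1153 = 15.39 m
M_R = s_u·L_a·R = 71·15.39·13.8 = 15079.8 kN·m/m
M_D = W·d = 876·5.33 = 4669.1 kN·m/m
FS = M_R / M_D = 15079.8 / 4669.1 = 3.230

FS = 3.23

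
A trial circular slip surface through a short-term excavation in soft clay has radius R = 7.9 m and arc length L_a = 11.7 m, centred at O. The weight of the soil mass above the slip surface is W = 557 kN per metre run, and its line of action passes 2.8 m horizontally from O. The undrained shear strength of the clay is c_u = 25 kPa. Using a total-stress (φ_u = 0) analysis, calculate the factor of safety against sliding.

Taking moments about the centre O, the resisting moment is provided by the undrained shear strength acting along the arc:
M_R = c_u·L_a·R = 25·11.70·7.9 = 2310.8 kN·m/m
M_D = W·d = 557·2.8 = 1559.6 kN·m/m
FS = M_R / M_D = 2310.8 / 1559.6 = 1.482

FS = 1.48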